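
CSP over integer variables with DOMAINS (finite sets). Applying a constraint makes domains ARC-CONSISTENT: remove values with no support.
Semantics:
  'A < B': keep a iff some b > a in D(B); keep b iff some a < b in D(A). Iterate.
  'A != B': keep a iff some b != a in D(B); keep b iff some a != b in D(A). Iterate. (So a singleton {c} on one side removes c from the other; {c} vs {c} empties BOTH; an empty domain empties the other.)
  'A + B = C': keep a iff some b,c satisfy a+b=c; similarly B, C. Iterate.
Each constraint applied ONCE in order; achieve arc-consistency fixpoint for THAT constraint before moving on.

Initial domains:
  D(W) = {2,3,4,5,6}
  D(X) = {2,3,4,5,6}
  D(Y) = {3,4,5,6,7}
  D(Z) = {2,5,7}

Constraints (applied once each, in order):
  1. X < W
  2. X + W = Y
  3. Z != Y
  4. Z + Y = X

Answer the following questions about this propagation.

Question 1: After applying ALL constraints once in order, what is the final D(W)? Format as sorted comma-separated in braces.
Answer: {3,4,5}

Derivation:
Constraint 1 (X < W) on D(X)={2,3,4,5,6} D(W)={2,3,4,5,6}: X {2,3,4,5,6}->{2,3,4,5}; W {2,3,4,5,6}->{3,4,5,6}
Constraint 2 (X + W = Y) on D(X)={2,3,4,5} D(W)={3,4,5,6} D(Y)={3,4,5,6,7}: X {2,3,4,5}->{2,3,4}; W {3,4,5,6}->{3,4,5}; Y {3,4,5,6,7}->{5,6,7}
Constraint 3 (Z != Y) on D(Z)={2,5,7} D(Y)={5,6,7}: no change
Constraint 4 (Z + Y = X) on D(Z)={2,5,7} D(Y)={5,6,7} D(X)={2,3,4}: Z {2,5,7}->{}; Y {5,6,7}->{}; X {2,3,4}->{}
So after all 4 constraints: D(W) = {3,4,5}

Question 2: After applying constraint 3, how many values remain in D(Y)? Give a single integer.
Constraint 1 (X < W) on D(X)={2,3,4,5,6} D(W)={2,3,4,5,6}: X {2,3,4,5,6}->{2,3,4,5}; W {2,3,4,5,6}->{3,4,5,6}
Constraint 2 (X + W = Y) on D(X)={2,3,4,5} D(W)={3,4,5,6} D(Y)={3,4,5,6,7}: X {2,3,4,5}->{2,3,4}; W {3,4,5,6}->{3,4,5}; Y {3,4,5,6,7}->{5,6,7}
Constraint 3 (Z != Y) on D(Z)={2,5,7} D(Y)={5,6,7}: no change
So after constraint 3: D(Y)={5,6,7}, size = 3

Answer: 3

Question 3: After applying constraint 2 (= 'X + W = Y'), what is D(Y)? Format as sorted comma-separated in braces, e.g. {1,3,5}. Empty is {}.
Constraint 1 (X < W) on D(X)={2,3,4,5,6} D(W)={2,3,4,5,6}: X {2,3,4,5,6}->{2,3,4,5}; W {2,3,4,5,6}->{3,4,5,6}
Constraint 2 (X + W = Y) on D(X)={2,3,4,5} D(W)={3,4,5,6} D(Y)={3,4,5,6,7}: X {2,3,4,5}->{2,3,4}; W {3,4,5,6}->{3,4,5}; Y {3,4,5,6,7}->{5,6,7}
So after constraint 2: D(Y) = {5,6,7}

Answer: {5,6,7}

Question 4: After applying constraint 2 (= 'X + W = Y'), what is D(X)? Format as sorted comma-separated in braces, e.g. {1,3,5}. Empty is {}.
Constraint 1 (X < W) on D(X)={2,3,4,5,6} D(W)={2,3,4,5,6}: X {2,3,4,5,6}->{2,3,4,5}; W {2,3,4,5,6}->{3,4,5,6}
Constraint 2 (X + W = Y) on D(X)={2,3,4,5} D(W)={3,4,5,6} D(Y)={3,4,5,6,7}: X {2,3,4,5}->{2,3,4}; W {3,4,5,6}->{3,4,5}; Y {3,4,5,6,7}->{5,6,7}
So after constraint 2: D(X) = {2,3,4}

Answer: {2,3,4}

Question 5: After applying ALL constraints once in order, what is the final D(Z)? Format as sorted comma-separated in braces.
Constraint 1 (X < W) on D(X)={2,3,4,5,6} D(W)={2,3,4,5,6}: X {2,3,4,5,6}->{2,3,4,5}; W {2,3,4,5,6}->{3,4,5,6}
Constraint 2 (X + W = Y) on D(X)={2,3,4,5} D(W)={3,4,5,6} D(Y)={3,4,5,6,7}: X {2,3,4,5}->{2,3,4}; W {3,4,5,6}->{3,4,5}; Y {3,4,5,6,7}->{5,6,7}
Constraint 3 (Z != Y) on D(Z)={2,5,7} D(Y)={5,6,7}: no change
Constraint 4 (Z + Y = X) on D(Z)={2,5,7} D(Y)={5,6,7} D(X)={2,3,4}: Z {2,5,7}->{}; Y {5,6,7}->{}; X {2,3,4}->{}
So after all 4 constraints: D(Z) = {}

Answer: {}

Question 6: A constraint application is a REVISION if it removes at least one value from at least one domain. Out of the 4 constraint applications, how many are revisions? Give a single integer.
Constraint 1 (X < W) on D(X)={2,3,4,5,6} D(W)={2,3,4,5,6}: X {2,3,4,5,6}->{2,3,4,5}; W {2,3,4,5,6}->{3,4,5,6} => REVISION
Constraint 2 (X + W = Y) on D(X)={2,3,4,5} D(W)={3,4,5,6} D(Y)={3,4,5,6,7}: X {2,3,4,5}->{2,3,4}; W {3,4,5,6}->{3,4,5}; Y {3,4,5,6,7}->{5,6,7} => REVISION
Constraint 3 (Z != Y) on D(Z)={2,5,7} D(Y)={5,6,7}: no change => not a revision
Constraint 4 (Z + Y = X) on D(Z)={2,5,7} D(Y)={5,6,7} D(X)={2,3,4}: Z {2,5,7}->{}; Y {5,6,7}->{}; X {2,3,4}->{} => REVISION
Total revisions = 3

Answer: 3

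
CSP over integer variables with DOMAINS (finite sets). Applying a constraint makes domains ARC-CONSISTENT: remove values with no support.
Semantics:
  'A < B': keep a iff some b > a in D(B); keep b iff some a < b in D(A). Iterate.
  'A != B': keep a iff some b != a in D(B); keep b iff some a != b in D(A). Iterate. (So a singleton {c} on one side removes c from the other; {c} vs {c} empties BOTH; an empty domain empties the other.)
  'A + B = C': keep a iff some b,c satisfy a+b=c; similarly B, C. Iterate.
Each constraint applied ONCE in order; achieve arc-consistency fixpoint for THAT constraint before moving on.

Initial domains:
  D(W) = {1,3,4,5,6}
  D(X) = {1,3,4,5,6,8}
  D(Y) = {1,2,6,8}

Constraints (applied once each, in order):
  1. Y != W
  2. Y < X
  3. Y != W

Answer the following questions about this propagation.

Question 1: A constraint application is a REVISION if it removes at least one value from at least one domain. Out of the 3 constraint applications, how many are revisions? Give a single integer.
Answer: 1

Derivation:
Constraint 1 (Y != W) on D(Y)={1,2,6,8} D(W)={1,3,4,5,6}: no change => not a revision
Constraint 2 (Y < X) on D(Y)={1,2,6,8} D(X)={1,3,4,5,6,8}: Y {1,2,6,8}->{1,2,6}; X {1,3,4,5,6,8}->{3,4,5,6,8} => REVISION
Constraint 3 (Y != W) on D(Y)={1,2,6} D(W)={1,3,4,5,6}: no change => not a revision
Total revisions = 1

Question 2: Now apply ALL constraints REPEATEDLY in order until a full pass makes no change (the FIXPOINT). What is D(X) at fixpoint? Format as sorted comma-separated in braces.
pass 0 (initial): D(X)={1,3,4,5,6,8}
pass 1: X {1,3,4,5,6,8}->{3,4,5,6,8}; Y {1,2,6,8}->{1,2,6}
pass 2: no change
Fixpoint after 2 passes: D(X) = {3,4,5,6,8}

Answer: {3,4,5,6,8}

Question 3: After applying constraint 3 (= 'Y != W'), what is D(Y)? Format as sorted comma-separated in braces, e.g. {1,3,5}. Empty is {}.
Answer: {1,2,6}

Derivation:
Constraint 1 (Y != W) on D(Y)={1,2,6,8} D(W)={1,3,4,5,6}: no change
Constraint 2 (Y < X) on D(Y)={1,2,6,8} D(X)={1,3,4,5,6,8}: Y {1,2,6,8}->{1,2,6}; X {1,3,4,5,6,8}->{3,4,5,6,8}
Constraint 3 (Y != W) on D(Y)={1,2,6} D(W)={1,3,4,5,6}: no change
So after constraint 3: D(Y) = {1,2,6}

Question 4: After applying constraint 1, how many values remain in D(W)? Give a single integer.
Answer: 5

Derivation:
Constraint 1 (Y != W) on D(Y)={1,2,6,8} D(W)={1,3,4,5,6}: no change
So after constraint 1: D(W)={1,3,4,5,6}, size = 5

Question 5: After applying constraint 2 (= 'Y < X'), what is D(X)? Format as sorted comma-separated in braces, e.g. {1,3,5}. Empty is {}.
Constraint 1 (Y != W) on D(Y)={1,2,6,8} D(W)={1,3,4,5,6}: no change
Constraint 2 (Y < X) on D(Y)={1,2,6,8} D(X)={1,3,4,5,6,8}: Y {1,2,6,8}->{1,2,6}; X {1,3,4,5,6,8}->{3,4,5,6,8}
So after constraint 2: D(X) = {3,4,5,6,8}

Answer: {3,4,5,6,8}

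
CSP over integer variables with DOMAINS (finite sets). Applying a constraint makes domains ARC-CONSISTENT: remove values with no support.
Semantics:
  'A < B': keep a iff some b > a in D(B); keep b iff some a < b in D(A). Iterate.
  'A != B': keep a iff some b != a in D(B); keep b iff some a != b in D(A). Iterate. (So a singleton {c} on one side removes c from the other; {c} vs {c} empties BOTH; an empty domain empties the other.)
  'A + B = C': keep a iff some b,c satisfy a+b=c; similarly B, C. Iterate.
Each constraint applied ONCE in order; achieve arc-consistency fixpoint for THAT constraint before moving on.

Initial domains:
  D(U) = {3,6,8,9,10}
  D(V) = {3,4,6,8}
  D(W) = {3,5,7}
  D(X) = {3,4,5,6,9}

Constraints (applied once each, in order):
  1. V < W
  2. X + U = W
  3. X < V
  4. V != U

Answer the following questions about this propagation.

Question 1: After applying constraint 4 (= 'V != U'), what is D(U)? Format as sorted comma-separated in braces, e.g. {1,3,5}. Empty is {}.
Answer: {3}

Derivation:
Constraint 1 (V < W) on D(V)={3,4,6,8} D(W)={3,5,7}: V {3,4,6,8}->{3,4,6}; W {3,5,7}->{5,7}
Constraint 2 (X + U = W) on D(X)={3,4,5,6,9} D(U)={3,6,8,9,10} D(W)={5,7}: X {3,4,5,6,9}->{4}; U {3,6,8,9,10}->{3}; W {5,7}->{7}
Constraint 3 (X < V) on D(X)={4} D(V)={3,4,6}: V {3,4,6}->{6}
Constraint 4 (V != U) on D(V)={6} D(U)={3}: no change
So after constraint 4: D(U) = {3}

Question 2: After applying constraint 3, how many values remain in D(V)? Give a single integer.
Constraint 1 (V < W) on D(V)={3,4,6,8} D(W)={3,5,7}: V {3,4,6,8}->{3,4,6}; W {3,5,7}->{5,7}
Constraint 2 (X + U = W) on D(X)={3,4,5,6,9} D(U)={3,6,8,9,10} D(W)={5,7}: X {3,4,5,6,9}->{4}; U {3,6,8,9,10}->{3}; W {5,7}->{7}
Constraint 3 (X < V) on D(X)={4} D(V)={3,4,6}: V {3,4,6}->{6}
So after constraint 3: D(V)={6}, size = 1

Answer: 1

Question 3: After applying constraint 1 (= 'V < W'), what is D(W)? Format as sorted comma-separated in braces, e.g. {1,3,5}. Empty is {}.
Answer: {5,7}

Derivation:
Constraint 1 (V < W) on D(V)={3,4,6,8} D(W)={3,5,7}: V {3,4,6,8}->{3,4,6}; W {3,5,7}->{5,7}
So after constraint 1: D(W) = {5,7}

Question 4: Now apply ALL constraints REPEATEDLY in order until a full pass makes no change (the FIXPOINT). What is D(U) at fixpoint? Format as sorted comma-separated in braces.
pass 0 (initial): D(U)={3,6,8,9,10}
pass 1: U {3,6,8,9,10}->{3}; V {3,4,6,8}->{6}; W {3,5,7}->{7}; X {3,4,5,6,9}->{4}
pass 2: no change
Fixpoint after 2 passes: D(U) = {3}

Answer: {3}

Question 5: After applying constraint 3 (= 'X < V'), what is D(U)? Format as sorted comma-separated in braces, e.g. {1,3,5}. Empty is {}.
Constraint 1 (V < W) on D(V)={3,4,6,8} D(W)={3,5,7}: V {3,4,6,8}->{3,4,6}; W {3,5,7}->{5,7}
Constraint 2 (X + U = W) on D(X)={3,4,5,6,9} D(U)={3,6,8,9,10} D(W)={5,7}: X {3,4,5,6,9}->{4}; U {3,6,8,9,10}->{3}; W {5,7}->{7}
Constraint 3 (X < V) on D(X)={4} D(V)={3,4,6}: V {3,4,6}->{6}
So after constraint 3: D(U) = {3}

Answer: {3}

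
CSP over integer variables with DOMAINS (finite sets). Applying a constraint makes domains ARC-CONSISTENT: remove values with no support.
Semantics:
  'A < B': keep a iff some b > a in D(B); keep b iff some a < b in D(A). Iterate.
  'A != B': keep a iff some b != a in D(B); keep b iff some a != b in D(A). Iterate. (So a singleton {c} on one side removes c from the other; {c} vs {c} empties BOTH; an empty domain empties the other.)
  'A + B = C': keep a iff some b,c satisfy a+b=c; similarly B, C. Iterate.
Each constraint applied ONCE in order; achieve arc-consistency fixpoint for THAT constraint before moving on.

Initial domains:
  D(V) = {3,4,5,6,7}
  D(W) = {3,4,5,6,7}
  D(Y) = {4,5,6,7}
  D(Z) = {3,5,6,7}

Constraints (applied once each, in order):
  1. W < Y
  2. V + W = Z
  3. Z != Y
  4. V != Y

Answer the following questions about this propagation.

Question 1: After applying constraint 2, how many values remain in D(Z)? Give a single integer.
Constraint 1 (W < Y) on D(W)={3,4,5,6,7} D(Y)={4,5,6,7}: W {3,4,5,6,7}->{3,4,5,6}
Constraint 2 (V + W = Z) on D(V)={3,4,5,6,7} D(W)={3,4,5,6} D(Z)={3,5,6,7}: V {3,4,5,6,7}->{3,4}; W {3,4,5,6}->{3,4}; Z {3,5,6,7}->{6,7}
So after constraint 2: D(Z)={6,7}, size = 2

Answer: 2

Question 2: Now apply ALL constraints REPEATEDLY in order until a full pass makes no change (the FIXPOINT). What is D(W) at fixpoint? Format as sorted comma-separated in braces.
pass 0 (initial): D(W)={3,4,5,6,7}
pass 1: V {3,4,5,6,7}->{3,4}; W {3,4,5,6,7}->{3,4}; Z {3,5,6,7}->{6,7}
pass 2: no change
Fixpoint after 2 passes: D(W) = {3,4}

Answer: {3,4}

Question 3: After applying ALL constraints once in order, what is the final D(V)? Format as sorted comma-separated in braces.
Constraint 1 (W < Y) on D(W)={3,4,5,6,7} D(Y)={4,5,6,7}: W {3,4,5,6,7}->{3,4,5,6}
Constraint 2 (V + W = Z) on D(V)={3,4,5,6,7} D(W)={3,4,5,6} D(Z)={3,5,6,7}: V {3,4,5,6,7}->{3,4}; W {3,4,5,6}->{3,4}; Z {3,5,6,7}->{6,7}
Constraint 3 (Z != Y) on D(Z)={6,7} D(Y)={4,5,6,7}: no change
Constraint 4 (V != Y) on D(V)={3,4} D(Y)={4,5,6,7}: no change
So after all 4 constraints: D(V) = {3,4}

Answer: {3,4}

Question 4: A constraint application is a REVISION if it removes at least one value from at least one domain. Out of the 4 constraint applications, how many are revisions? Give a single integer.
Constraint 1 (W < Y) on D(W)={3,4,5,6,7} D(Y)={4,5,6,7}: W {3,4,5,6,7}->{3,4,5,6} => REVISION
Constraint 2 (V + W = Z) on D(V)={3,4,5,6,7} D(W)={3,4,5,6} D(Z)={3,5,6,7}: V {3,4,5,6,7}->{3,4}; W {3,4,5,6}->{3,4}; Z {3,5,6,7}->{6,7} => REVISION
Constraint 3 (Z != Y) on D(Z)={6,7} D(Y)={4,5,6,7}: no change => not a revision
Constraint 4 (V != Y) on D(V)={3,4} D(Y)={4,5,6,7}: no change => not a revision
Total revisions = 2

Answer: 2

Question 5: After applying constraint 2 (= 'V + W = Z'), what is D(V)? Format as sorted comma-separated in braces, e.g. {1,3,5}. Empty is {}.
Answer: {3,4}

Derivation:
Constraint 1 (W < Y) on D(W)={3,4,5,6,7} D(Y)={4,5,6,7}: W {3,4,5,6,7}->{3,4,5,6}
Constraint 2 (V + W = Z) on D(V)={3,4,5,6,7} D(W)={3,4,5,6} D(Z)={3,5,6,7}: V {3,4,5,6,7}->{3,4}; W {3,4,5,6}->{3,4}; Z {3,5,6,7}->{6,7}
So after constraint 2: D(V) = {3,4}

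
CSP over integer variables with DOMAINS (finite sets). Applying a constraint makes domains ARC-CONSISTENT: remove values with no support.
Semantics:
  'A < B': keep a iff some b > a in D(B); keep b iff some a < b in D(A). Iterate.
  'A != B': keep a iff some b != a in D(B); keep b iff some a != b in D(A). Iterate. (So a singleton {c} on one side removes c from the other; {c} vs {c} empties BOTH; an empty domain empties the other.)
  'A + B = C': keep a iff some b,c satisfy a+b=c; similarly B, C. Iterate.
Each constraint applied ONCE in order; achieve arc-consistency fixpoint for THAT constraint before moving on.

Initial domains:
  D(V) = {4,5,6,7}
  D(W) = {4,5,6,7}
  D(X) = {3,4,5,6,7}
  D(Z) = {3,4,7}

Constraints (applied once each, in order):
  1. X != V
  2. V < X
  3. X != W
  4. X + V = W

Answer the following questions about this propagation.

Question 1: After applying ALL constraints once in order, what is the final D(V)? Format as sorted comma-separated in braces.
Answer: {}

Derivation:
Constraint 1 (X != V) on D(X)={3,4,5,6,7} D(V)={4,5,6,7}: no change
Constraint 2 (V < X) on D(V)={4,5,6,7} D(X)={3,4,5,6,7}: V {4,5,6,7}->{4,5,6}; X {3,4,5,6,7}->{5,6,7}
Constraint 3 (X != W) on D(X)={5,6,7} D(W)={4,5,6,7}: no change
Constraint 4 (X + V = W) on D(X)={5,6,7} D(V)={4,5,6} D(W)={4,5,6,7}: X {5,6,7}->{}; V {4,5,6}->{}; W {4,5,6,7}->{}
So after all 4 constraints: D(V) = {}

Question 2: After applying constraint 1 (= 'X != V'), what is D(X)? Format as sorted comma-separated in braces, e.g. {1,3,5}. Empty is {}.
Answer: {3,4,5,6,7}

Derivation:
Constraint 1 (X != V) on D(X)={3,4,5,6,7} D(V)={4,5,6,7}: no change
So after constraint 1: D(X) = {3,4,5,6,7}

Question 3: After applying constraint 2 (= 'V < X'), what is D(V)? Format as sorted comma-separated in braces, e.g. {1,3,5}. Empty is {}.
Constraint 1 (X != V) on D(X)={3,4,5,6,7} D(V)={4,5,6,7}: no change
Constraint 2 (V < X) on D(V)={4,5,6,7} D(X)={3,4,5,6,7}: V {4,5,6,7}->{4,5,6}; X {3,4,5,6,7}->{5,6,7}
So after constraint 2: D(V) = {4,5,6}

Answer: {4,5,6}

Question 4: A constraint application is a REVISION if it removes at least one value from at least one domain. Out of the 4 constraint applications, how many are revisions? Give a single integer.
Answer: 2

Derivation:
Constraint 1 (X != V) on D(X)={3,4,5,6,7} D(V)={4,5,6,7}: no change => not a revision
Constraint 2 (V < X) on D(V)={4,5,6,7} D(X)={3,4,5,6,7}: V {4,5,6,7}->{4,5,6}; X {3,4,5,6,7}->{5,6,7} => REVISION
Constraint 3 (X != W) on D(X)={5,6,7} D(W)={4,5,6,7}: no change => not a revision
Constraint 4 (X + V = W) on D(X)={5,6,7} D(V)={4,5,6} D(W)={4,5,6,7}: X {5,6,7}->{}; V {4,5,6}->{}; W {4,5,6,7}->{} => REVISION
Total revisions = 2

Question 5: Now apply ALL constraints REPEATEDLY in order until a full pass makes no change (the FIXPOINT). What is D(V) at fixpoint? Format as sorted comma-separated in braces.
Answer: {}

Derivation:
pass 0 (initial): D(V)={4,5,6,7}
pass 1: V {4,5,6,7}->{}; W {4,5,6,7}->{}; X {3,4,5,6,7}->{}
pass 2: no change
Fixpoint after 2 passes: D(V) = {}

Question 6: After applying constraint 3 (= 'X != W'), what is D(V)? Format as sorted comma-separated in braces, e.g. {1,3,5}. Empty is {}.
Constraint 1 (X != V) on D(X)={3,4,5,6,7} D(V)={4,5,6,7}: no change
Constraint 2 (V < X) on D(V)={4,5,6,7} D(X)={3,4,5,6,7}: V {4,5,6,7}->{4,5,6}; X {3,4,5,6,7}->{5,6,7}
Constraint 3 (X != W) on D(X)={5,6,7} D(W)={4,5,6,7}: no change
So after constraint 3: D(V) = {4,5,6}

Answer: {4,5,6}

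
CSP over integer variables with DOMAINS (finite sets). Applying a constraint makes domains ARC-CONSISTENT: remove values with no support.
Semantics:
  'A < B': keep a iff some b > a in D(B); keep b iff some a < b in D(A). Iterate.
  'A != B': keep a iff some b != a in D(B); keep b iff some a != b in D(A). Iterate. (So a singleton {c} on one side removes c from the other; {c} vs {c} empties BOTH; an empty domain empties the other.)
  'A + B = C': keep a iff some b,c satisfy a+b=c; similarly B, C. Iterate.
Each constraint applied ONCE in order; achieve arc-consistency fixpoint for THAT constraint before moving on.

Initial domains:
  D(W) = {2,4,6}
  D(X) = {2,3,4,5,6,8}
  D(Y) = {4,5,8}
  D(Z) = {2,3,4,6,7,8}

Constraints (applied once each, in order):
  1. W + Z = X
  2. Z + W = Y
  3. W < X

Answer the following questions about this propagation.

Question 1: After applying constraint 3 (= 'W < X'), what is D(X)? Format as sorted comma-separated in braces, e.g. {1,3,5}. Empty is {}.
Constraint 1 (W + Z = X) on D(W)={2,4,6} D(Z)={2,3,4,6,7,8} D(X)={2,3,4,5,6,8}: Z {2,3,4,6,7,8}->{2,3,4,6}; X {2,3,4,5,6,8}->{4,5,6,8}
Constraint 2 (Z + W = Y) on D(Z)={2,3,4,6} D(W)={2,4,6} D(Y)={4,5,8}: no change
Constraint 3 (W < X) on D(W)={2,4,6} D(X)={4,5,6,8}: no change
So after constraint 3: D(X) = {4,5,6,8}

Answer: {4,5,6,8}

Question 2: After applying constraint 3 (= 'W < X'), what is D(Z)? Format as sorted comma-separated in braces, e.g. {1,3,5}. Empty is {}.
Constraint 1 (W + Z = X) on D(W)={2,4,6} D(Z)={2,3,4,6,7,8} D(X)={2,3,4,5,6,8}: Z {2,3,4,6,7,8}->{2,3,4,6}; X {2,3,4,5,6,8}->{4,5,6,8}
Constraint 2 (Z + W = Y) on D(Z)={2,3,4,6} D(W)={2,4,6} D(Y)={4,5,8}: no change
Constraint 3 (W < X) on D(W)={2,4,6} D(X)={4,5,6,8}: no change
So after constraint 3: D(Z) = {2,3,4,6}

Answer: {2,3,4,6}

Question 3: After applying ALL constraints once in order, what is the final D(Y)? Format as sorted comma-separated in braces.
Answer: {4,5,8}

Derivation:
Constraint 1 (W + Z = X) on D(W)={2,4,6} D(Z)={2,3,4,6,7,8} D(X)={2,3,4,5,6,8}: Z {2,3,4,6,7,8}->{2,3,4,6}; X {2,3,4,5,6,8}->{4,5,6,8}
Constraint 2 (Z + W = Y) on D(Z)={2,3,4,6} D(W)={2,4,6} D(Y)={4,5,8}: no change
Constraint 3 (W < X) on D(W)={2,4,6} D(X)={4,5,6,8}: no change
So after all 3 constraints: D(Y) = {4,5,8}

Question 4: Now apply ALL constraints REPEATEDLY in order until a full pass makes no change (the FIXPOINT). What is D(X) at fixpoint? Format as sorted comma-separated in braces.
Answer: {4,5,6,8}

Derivation:
pass 0 (initial): D(X)={2,3,4,5,6,8}
pass 1: X {2,3,4,5,6,8}->{4,5,6,8}; Z {2,3,4,6,7,8}->{2,3,4,6}
pass 2: no change
Fixpoint after 2 passes: D(X) = {4,5,6,8}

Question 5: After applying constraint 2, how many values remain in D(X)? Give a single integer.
Answer: 4

Derivation:
Constraint 1 (W + Z = X) on D(W)={2,4,6} D(Z)={2,3,4,6,7,8} D(X)={2,3,4,5,6,8}: Z {2,3,4,6,7,8}->{2,3,4,6}; X {2,3,4,5,6,8}->{4,5,6,8}
Constraint 2 (Z + W = Y) on D(Z)={2,3,4,6} D(W)={2,4,6} D(Y)={4,5,8}: no change
So after constraint 2: D(X)={4,5,6,8}, size = 4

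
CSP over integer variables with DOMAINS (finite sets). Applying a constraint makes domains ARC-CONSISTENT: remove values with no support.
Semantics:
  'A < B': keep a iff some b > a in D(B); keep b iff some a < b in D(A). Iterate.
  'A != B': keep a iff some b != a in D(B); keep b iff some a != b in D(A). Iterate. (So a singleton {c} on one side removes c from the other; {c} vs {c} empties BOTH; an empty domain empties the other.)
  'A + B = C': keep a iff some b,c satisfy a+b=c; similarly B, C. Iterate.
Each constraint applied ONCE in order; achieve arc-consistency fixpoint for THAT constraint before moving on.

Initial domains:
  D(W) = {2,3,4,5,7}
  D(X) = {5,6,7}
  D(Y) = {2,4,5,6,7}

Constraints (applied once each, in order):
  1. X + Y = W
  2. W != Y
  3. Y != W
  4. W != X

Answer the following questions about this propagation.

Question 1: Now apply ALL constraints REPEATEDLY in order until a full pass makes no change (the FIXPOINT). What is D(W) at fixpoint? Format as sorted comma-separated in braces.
pass 0 (initial): D(W)={2,3,4,5,7}
pass 1: W {2,3,4,5,7}->{7}; X {5,6,7}->{5}; Y {2,4,5,6,7}->{2}
pass 2: no change
Fixpoint after 2 passes: D(W) = {7}

Answer: {7}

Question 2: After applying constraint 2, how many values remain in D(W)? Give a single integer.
Answer: 1

Derivation:
Constraint 1 (X + Y = W) on D(X)={5,6,7} D(Y)={2,4,5,6,7} D(W)={2,3,4,5,7}: X {5,6,7}->{5}; Y {2,4,5,6,7}->{2}; W {2,3,4,5,7}->{7}
Constraint 2 (W != Y) on D(W)={7} D(Y)={2}: no change
So after constraint 2: D(W)={7}, size = 1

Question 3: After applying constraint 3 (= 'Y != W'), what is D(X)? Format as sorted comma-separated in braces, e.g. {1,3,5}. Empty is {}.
Answer: {5}

Derivation:
Constraint 1 (X + Y = W) on D(X)={5,6,7} D(Y)={2,4,5,6,7} D(W)={2,3,4,5,7}: X {5,6,7}->{5}; Y {2,4,5,6,7}->{2}; W {2,3,4,5,7}->{7}
Constraint 2 (W != Y) on D(W)={7} D(Y)={2}: no change
Constraint 3 (Y != W) on D(Y)={2} D(W)={7}: no change
So after constraint 3: D(X) = {5}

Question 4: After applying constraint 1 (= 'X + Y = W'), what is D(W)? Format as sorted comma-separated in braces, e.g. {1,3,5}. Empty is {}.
Answer: {7}

Derivation:
Constraint 1 (X + Y = W) on D(X)={5,6,7} D(Y)={2,4,5,6,7} D(W)={2,3,4,5,7}: X {5,6,7}->{5}; Y {2,4,5,6,7}->{2}; W {2,3,4,5,7}->{7}
So after constraint 1: D(W) = {7}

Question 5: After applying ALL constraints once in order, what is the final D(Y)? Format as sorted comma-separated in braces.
Answer: {2}

Derivation:
Constraint 1 (X + Y = W) on D(X)={5,6,7} D(Y)={2,4,5,6,7} D(W)={2,3,4,5,7}: X {5,6,7}->{5}; Y {2,4,5,6,7}->{2}; W {2,3,4,5,7}->{7}
Constraint 2 (W != Y) on D(W)={7} D(Y)={2}: no change
Constraint 3 (Y != W) on D(Y)={2} D(W)={7}: no change
Constraint 4 (W != X) on D(W)={7} D(X)={5}: no change
So after all 4 constraints: D(Y) = {2}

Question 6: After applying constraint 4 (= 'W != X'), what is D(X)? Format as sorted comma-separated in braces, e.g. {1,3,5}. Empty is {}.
Constraint 1 (X + Y = W) on D(X)={5,6,7} D(Y)={2,4,5,6,7} D(W)={2,3,4,5,7}: X {5,6,7}->{5}; Y {2,4,5,6,7}->{2}; W {2,3,4,5,7}->{7}
Constraint 2 (W != Y) on D(W)={7} D(Y)={2}: no change
Constraint 3 (Y != W) on D(Y)={2} D(W)={7}: no change
Constraint 4 (W != X) on D(W)={7} D(X)={5}: no change
So after constraint 4: D(X) = {5}

Answer: {5}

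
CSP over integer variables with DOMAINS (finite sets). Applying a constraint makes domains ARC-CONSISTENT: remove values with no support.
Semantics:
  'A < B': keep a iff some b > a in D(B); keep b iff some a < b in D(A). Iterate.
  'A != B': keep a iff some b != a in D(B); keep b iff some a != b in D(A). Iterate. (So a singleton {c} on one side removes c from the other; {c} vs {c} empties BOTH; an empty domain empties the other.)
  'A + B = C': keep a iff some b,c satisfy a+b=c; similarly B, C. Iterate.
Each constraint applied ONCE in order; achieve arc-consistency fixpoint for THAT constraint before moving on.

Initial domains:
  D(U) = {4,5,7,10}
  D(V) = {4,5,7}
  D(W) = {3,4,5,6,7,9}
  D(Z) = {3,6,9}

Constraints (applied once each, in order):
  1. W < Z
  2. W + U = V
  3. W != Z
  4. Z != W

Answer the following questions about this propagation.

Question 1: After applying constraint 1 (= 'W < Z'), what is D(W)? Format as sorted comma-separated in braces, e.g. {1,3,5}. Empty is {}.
Answer: {3,4,5,6,7}

Derivation:
Constraint 1 (W < Z) on D(W)={3,4,5,6,7,9} D(Z)={3,6,9}: W {3,4,5,6,7,9}->{3,4,5,6,7}; Z {3,6,9}->{6,9}
So after constraint 1: D(W) = {3,4,5,6,7}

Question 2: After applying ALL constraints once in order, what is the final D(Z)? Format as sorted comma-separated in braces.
Constraint 1 (W < Z) on D(W)={3,4,5,6,7,9} D(Z)={3,6,9}: W {3,4,5,6,7,9}->{3,4,5,6,7}; Z {3,6,9}->{6,9}
Constraint 2 (W + U = V) on D(W)={3,4,5,6,7} D(U)={4,5,7,10} D(V)={4,5,7}: W {3,4,5,6,7}->{3}; U {4,5,7,10}->{4}; V {4,5,7}->{7}
Constraint 3 (W != Z) on D(W)={3} D(Z)={6,9}: no change
Constraint 4 (Z != W) on D(Z)={6,9} D(W)={3}: no change
So after all 4 constraints: D(Z) = {6,9}

Answer: {6,9}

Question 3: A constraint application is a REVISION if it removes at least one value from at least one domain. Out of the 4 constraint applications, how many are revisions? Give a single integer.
Answer: 2

Derivation:
Constraint 1 (W < Z) on D(W)={3,4,5,6,7,9} D(Z)={3,6,9}: W {3,4,5,6,7,9}->{3,4,5,6,7}; Z {3,6,9}->{6,9} => REVISION
Constraint 2 (W + U = V) on D(W)={3,4,5,6,7} D(U)={4,5,7,10} D(V)={4,5,7}: W {3,4,5,6,7}->{3}; U {4,5,7,10}->{4}; V {4,5,7}->{7} => REVISION
Constraint 3 (W != Z) on D(W)={3} D(Z)={6,9}: no change => not a revision
Constraint 4 (Z != W) on D(Z)={6,9} D(W)={3}: no change => not a revision
Total revisions = 2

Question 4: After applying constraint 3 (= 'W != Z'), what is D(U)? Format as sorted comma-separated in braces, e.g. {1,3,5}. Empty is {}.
Constraint 1 (W < Z) on D(W)={3,4,5,6,7,9} D(Z)={3,6,9}: W {3,4,5,6,7,9}->{3,4,5,6,7}; Z {3,6,9}->{6,9}
Constraint 2 (W + U = V) on D(W)={3,4,5,6,7} D(U)={4,5,7,10} D(V)={4,5,7}: W {3,4,5,6,7}->{3}; U {4,5,7,10}->{4}; V {4,5,7}->{7}
Constraint 3 (W != Z) on D(W)={3} D(Z)={6,9}: no change
So after constraint 3: D(U) = {4}

Answer: {4}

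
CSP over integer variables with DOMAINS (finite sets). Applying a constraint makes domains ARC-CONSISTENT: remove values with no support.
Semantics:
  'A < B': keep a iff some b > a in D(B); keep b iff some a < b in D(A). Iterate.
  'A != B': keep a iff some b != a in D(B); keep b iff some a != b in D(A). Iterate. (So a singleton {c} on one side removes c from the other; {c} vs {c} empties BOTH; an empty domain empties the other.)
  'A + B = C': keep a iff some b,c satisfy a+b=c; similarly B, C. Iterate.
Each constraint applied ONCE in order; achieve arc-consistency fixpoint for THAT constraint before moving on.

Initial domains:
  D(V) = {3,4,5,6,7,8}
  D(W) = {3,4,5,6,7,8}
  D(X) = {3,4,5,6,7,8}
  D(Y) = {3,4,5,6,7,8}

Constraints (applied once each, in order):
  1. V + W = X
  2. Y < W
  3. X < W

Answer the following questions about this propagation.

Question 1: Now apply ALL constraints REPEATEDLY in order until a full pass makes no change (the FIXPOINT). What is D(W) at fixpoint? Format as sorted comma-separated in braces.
pass 0 (initial): D(W)={3,4,5,6,7,8}
pass 1: V {3,4,5,6,7,8}->{3,4,5}; W {3,4,5,6,7,8}->{}; X {3,4,5,6,7,8}->{}; Y {3,4,5,6,7,8}->{3,4}
pass 2: V {3,4,5}->{}; Y {3,4}->{}
pass 3: no change
Fixpoint after 3 passes: D(W) = {}

Answer: {}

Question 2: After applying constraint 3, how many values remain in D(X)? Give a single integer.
Answer: 0

Derivation:
Constraint 1 (V + W = X) on D(V)={3,4,5,6,7,8} D(W)={3,4,5,6,7,8} D(X)={3,4,5,6,7,8}: V {3,4,5,6,7,8}->{3,4,5}; W {3,4,5,6,7,8}->{3,4,5}; X {3,4,5,6,7,8}->{6,7,8}
Constraint 2 (Y < W) on D(Y)={3,4,5,6,7,8} D(W)={3,4,5}: Y {3,4,5,6,7,8}->{3,4}; W {3,4,5}->{4,5}
Constraint 3 (X < W) on D(X)={6,7,8} D(W)={4,5}: X {6,7,8}->{}; W {4,5}->{}
So after constraint 3: D(X)={}, size = 0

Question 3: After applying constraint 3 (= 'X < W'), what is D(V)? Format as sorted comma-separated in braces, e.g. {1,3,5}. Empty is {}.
Constraint 1 (V + W = X) on D(V)={3,4,5,6,7,8} D(W)={3,4,5,6,7,8} D(X)={3,4,5,6,7,8}: V {3,4,5,6,7,8}->{3,4,5}; W {3,4,5,6,7,8}->{3,4,5}; X {3,4,5,6,7,8}->{6,7,8}
Constraint 2 (Y < W) on D(Y)={3,4,5,6,7,8} D(W)={3,4,5}: Y {3,4,5,6,7,8}->{3,4}; W {3,4,5}->{4,5}
Constraint 3 (X < W) on D(X)={6,7,8} D(W)={4,5}: X {6,7,8}->{}; W {4,5}->{}
So after constraint 3: D(V) = {3,4,5}

Answer: {3,4,5}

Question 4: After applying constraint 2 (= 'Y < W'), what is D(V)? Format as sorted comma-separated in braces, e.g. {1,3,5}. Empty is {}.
Answer: {3,4,5}

Derivation:
Constraint 1 (V + W = X) on D(V)={3,4,5,6,7,8} D(W)={3,4,5,6,7,8} D(X)={3,4,5,6,7,8}: V {3,4,5,6,7,8}->{3,4,5}; W {3,4,5,6,7,8}->{3,4,5}; X {3,4,5,6,7,8}->{6,7,8}
Constraint 2 (Y < W) on D(Y)={3,4,5,6,7,8} D(W)={3,4,5}: Y {3,4,5,6,7,8}->{3,4}; W {3,4,5}->{4,5}
So after constraint 2: D(V) = {3,4,5}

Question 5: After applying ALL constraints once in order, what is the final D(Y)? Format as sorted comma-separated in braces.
Answer: {3,4}

Derivation:
Constraint 1 (V + W = X) on D(V)={3,4,5,6,7,8} D(W)={3,4,5,6,7,8} D(X)={3,4,5,6,7,8}: V {3,4,5,6,7,8}->{3,4,5}; W {3,4,5,6,7,8}->{3,4,5}; X {3,4,5,6,7,8}->{6,7,8}
Constraint 2 (Y < W) on D(Y)={3,4,5,6,7,8} D(W)={3,4,5}: Y {3,4,5,6,7,8}->{3,4}; W {3,4,5}->{4,5}
Constraint 3 (X < W) on D(X)={6,7,8} D(W)={4,5}: X {6,7,8}->{}; W {4,5}->{}
So after all 3 constraints: D(Y) = {3,4}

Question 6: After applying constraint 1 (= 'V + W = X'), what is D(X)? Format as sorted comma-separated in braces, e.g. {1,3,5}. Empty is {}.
Constraint 1 (V + W = X) on D(V)={3,4,5,6,7,8} D(W)={3,4,5,6,7,8} D(X)={3,4,5,6,7,8}: V {3,4,5,6,7,8}->{3,4,5}; W {3,4,5,6,7,8}->{3,4,5}; X {3,4,5,6,7,8}->{6,7,8}
So after constraint 1: D(X) = {6,7,8}

Answer: {6,7,8}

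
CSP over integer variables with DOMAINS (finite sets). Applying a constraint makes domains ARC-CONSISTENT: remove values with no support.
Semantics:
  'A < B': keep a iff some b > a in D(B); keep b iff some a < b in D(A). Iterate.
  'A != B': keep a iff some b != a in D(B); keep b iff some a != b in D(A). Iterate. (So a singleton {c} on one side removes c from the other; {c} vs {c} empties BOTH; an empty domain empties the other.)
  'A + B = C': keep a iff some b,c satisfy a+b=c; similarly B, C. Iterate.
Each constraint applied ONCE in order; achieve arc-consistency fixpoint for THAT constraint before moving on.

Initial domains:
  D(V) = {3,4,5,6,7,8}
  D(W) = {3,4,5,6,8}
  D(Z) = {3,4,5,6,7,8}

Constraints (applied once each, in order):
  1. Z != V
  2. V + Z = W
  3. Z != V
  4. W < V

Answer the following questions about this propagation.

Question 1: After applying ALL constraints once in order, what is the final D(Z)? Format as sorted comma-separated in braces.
Answer: {3,4,5}

Derivation:
Constraint 1 (Z != V) on D(Z)={3,4,5,6,7,8} D(V)={3,4,5,6,7,8}: no change
Constraint 2 (V + Z = W) on D(V)={3,4,5,6,7,8} D(Z)={3,4,5,6,7,8} D(W)={3,4,5,6,8}: V {3,4,5,6,7,8}->{3,4,5}; Z {3,4,5,6,7,8}->{3,4,5}; W {3,4,5,6,8}->{6,8}
Constraint 3 (Z != V) on D(Z)={3,4,5} D(V)={3,4,5}: no change
Constraint 4 (W < V) on D(W)={6,8} D(V)={3,4,5}: W {6,8}->{}; V {3,4,5}->{}
So after all 4 constraints: D(Z) = {3,4,5}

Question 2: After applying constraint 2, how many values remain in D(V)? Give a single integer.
Answer: 3

Derivation:
Constraint 1 (Z != V) on D(Z)={3,4,5,6,7,8} D(V)={3,4,5,6,7,8}: no change
Constraint 2 (V + Z = W) on D(V)={3,4,5,6,7,8} D(Z)={3,4,5,6,7,8} D(W)={3,4,5,6,8}: V {3,4,5,6,7,8}->{3,4,5}; Z {3,4,5,6,7,8}->{3,4,5}; W {3,4,5,6,8}->{6,8}
So after constraint 2: D(V)={3,4,5}, size = 3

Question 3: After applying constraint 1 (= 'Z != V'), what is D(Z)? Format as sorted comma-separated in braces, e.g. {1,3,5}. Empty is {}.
Answer: {3,4,5,6,7,8}

Derivation:
Constraint 1 (Z != V) on D(Z)={3,4,5,6,7,8} D(V)={3,4,5,6,7,8}: no change
So after constraint 1: D(Z) = {3,4,5,6,7,8}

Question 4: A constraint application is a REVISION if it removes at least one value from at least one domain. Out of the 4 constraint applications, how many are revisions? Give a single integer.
Answer: 2

Derivation:
Constraint 1 (Z != V) on D(Z)={3,4,5,6,7,8} D(V)={3,4,5,6,7,8}: no change => not a revision
Constraint 2 (V + Z = W) on D(V)={3,4,5,6,7,8} D(Z)={3,4,5,6,7,8} D(W)={3,4,5,6,8}: V {3,4,5,6,7,8}->{3,4,5}; Z {3,4,5,6,7,8}->{3,4,5}; W {3,4,5,6,8}->{6,8} => REVISION
Constraint 3 (Z != V) on D(Z)={3,4,5} D(V)={3,4,5}: no change => not a revision
Constraint 4 (W < V) on D(W)={6,8} D(V)={3,4,5}: W {6,8}->{}; V {3,4,5}->{} => REVISION
Total revisions = 2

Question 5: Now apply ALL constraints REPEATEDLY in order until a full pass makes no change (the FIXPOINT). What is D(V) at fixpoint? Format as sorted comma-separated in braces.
Answer: {}

Derivation:
pass 0 (initial): D(V)={3,4,5,6,7,8}
pass 1: V {3,4,5,6,7,8}->{}; W {3,4,5,6,8}->{}; Z {3,4,5,6,7,8}->{3,4,5}
pass 2: Z {3,4,5}->{}
pass 3: no change
Fixpoint after 3 passes: D(V) = {}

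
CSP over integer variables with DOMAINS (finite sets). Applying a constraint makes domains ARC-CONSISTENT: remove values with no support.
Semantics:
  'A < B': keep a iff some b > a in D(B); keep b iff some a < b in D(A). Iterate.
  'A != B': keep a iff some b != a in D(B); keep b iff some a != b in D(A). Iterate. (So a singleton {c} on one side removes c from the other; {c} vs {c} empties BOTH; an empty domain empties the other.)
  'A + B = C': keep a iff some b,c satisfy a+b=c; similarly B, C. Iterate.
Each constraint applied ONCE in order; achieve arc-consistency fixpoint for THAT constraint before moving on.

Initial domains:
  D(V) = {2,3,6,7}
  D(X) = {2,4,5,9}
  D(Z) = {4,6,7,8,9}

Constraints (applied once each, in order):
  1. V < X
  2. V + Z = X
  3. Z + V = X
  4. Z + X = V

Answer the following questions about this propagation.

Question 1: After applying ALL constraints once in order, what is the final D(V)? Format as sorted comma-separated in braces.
Answer: {}

Derivation:
Constraint 1 (V < X) on D(V)={2,3,6,7} D(X)={2,4,5,9}: X {2,4,5,9}->{4,5,9}
Constraint 2 (V + Z = X) on D(V)={2,3,6,7} D(Z)={4,6,7,8,9} D(X)={4,5,9}: V {2,3,6,7}->{2,3}; Z {4,6,7,8,9}->{6,7}; X {4,5,9}->{9}
Constraint 3 (Z + V = X) on D(Z)={6,7} D(V)={2,3} D(X)={9}: no change
Constraint 4 (Z + X = V) on D(Z)={6,7} D(X)={9} D(V)={2,3}: Z {6,7}->{}; X {9}->{}; V {2,3}->{}
So after all 4 constraints: D(V) = {}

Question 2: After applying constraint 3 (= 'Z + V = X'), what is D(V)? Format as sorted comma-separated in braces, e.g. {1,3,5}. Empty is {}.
Constraint 1 (V < X) on D(V)={2,3,6,7} D(X)={2,4,5,9}: X {2,4,5,9}->{4,5,9}
Constraint 2 (V + Z = X) on D(V)={2,3,6,7} D(Z)={4,6,7,8,9} D(X)={4,5,9}: V {2,3,6,7}->{2,3}; Z {4,6,7,8,9}->{6,7}; X {4,5,9}->{9}
Constraint 3 (Z + V = X) on D(Z)={6,7} D(V)={2,3} D(X)={9}: no change
So after constraint 3: D(V) = {2,3}

Answer: {2,3}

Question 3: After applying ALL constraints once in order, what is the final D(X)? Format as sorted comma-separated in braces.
Answer: {}

Derivation:
Constraint 1 (V < X) on D(V)={2,3,6,7} D(X)={2,4,5,9}: X {2,4,5,9}->{4,5,9}
Constraint 2 (V + Z = X) on D(V)={2,3,6,7} D(Z)={4,6,7,8,9} D(X)={4,5,9}: V {2,3,6,7}->{2,3}; Z {4,6,7,8,9}->{6,7}; X {4,5,9}->{9}
Constraint 3 (Z + V = X) on D(Z)={6,7} D(V)={2,3} D(X)={9}: no change
Constraint 4 (Z + X = V) on D(Z)={6,7} D(X)={9} D(V)={2,3}: Z {6,7}->{}; X {9}->{}; V {2,3}->{}
So after all 4 constraints: D(X) = {}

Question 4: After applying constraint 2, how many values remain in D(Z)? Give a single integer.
Constraint 1 (V < X) on D(V)={2,3,6,7} D(X)={2,4,5,9}: X {2,4,5,9}->{4,5,9}
Constraint 2 (V + Z = X) on D(V)={2,3,6,7} D(Z)={4,6,7,8,9} D(X)={4,5,9}: V {2,3,6,7}->{2,3}; Z {4,6,7,8,9}->{6,7}; X {4,5,9}->{9}
So after constraint 2: D(Z)={6,7}, size = 2

Answer: 2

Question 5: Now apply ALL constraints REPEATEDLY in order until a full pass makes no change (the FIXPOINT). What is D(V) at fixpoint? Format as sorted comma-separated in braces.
pass 0 (initial): D(V)={2,3,6,7}
pass 1: V {2,3,6,7}->{}; X {2,4,5,9}->{}; Z {4,6,7,8,9}->{}
pass 2: no change
Fixpoint after 2 passes: D(V) = {}

Answer: {}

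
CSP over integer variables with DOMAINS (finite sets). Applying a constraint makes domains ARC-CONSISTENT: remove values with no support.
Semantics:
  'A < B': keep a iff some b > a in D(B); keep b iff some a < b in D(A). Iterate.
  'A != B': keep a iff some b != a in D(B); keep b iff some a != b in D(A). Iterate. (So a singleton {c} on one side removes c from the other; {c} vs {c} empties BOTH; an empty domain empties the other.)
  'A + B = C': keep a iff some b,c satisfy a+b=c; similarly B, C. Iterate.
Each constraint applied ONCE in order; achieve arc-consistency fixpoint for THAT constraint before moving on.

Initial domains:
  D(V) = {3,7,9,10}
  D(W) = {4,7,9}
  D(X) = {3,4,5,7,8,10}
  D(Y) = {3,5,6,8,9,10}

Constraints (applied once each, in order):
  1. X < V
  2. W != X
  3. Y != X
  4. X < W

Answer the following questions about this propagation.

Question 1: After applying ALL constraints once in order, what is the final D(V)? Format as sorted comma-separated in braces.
Constraint 1 (X < V) on D(X)={3,4,5,7,8,10} D(V)={3,7,9,10}: X {3,4,5,7,8,10}->{3,4,5,7,8}; V {3,7,9,10}->{7,9,10}
Constraint 2 (W != X) on D(W)={4,7,9} D(X)={3,4,5,7,8}: no change
Constraint 3 (Y != X) on D(Y)={3,5,6,8,9,10} D(X)={3,4,5,7,8}: no change
Constraint 4 (X < W) on D(X)={3,4,5,7,8} D(W)={4,7,9}: no change
So after all 4 constraints: D(V) = {7,9,10}

Answer: {7,9,10}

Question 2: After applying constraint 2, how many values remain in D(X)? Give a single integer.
Answer: 5

Derivation:
Constraint 1 (X < V) on D(X)={3,4,5,7,8,10} D(V)={3,7,9,10}: X {3,4,5,7,8,10}->{3,4,5,7,8}; V {3,7,9,10}->{7,9,10}
Constraint 2 (W != X) on D(W)={4,7,9} D(X)={3,4,5,7,8}: no change
So after constraint 2: D(X)={3,4,5,7,8}, size = 5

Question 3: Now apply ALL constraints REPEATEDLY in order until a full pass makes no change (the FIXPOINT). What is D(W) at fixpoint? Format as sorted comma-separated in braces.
pass 0 (initial): D(W)={4,7,9}
pass 1: V {3,7,9,10}->{7,9,10}; X {3,4,5,7,8,10}->{3,4,5,7,8}
pass 2: no change
Fixpoint after 2 passes: D(W) = {4,7,9}

Answer: {4,7,9}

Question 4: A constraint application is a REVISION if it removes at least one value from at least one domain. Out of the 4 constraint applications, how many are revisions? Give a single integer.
Answer: 1

Derivation:
Constraint 1 (X < V) on D(X)={3,4,5,7,8,10} D(V)={3,7,9,10}: X {3,4,5,7,8,10}->{3,4,5,7,8}; V {3,7,9,10}->{7,9,10} => REVISION
Constraint 2 (W != X) on D(W)={4,7,9} D(X)={3,4,5,7,8}: no change => not a revision
Constraint 3 (Y != X) on D(Y)={3,5,6,8,9,10} D(X)={3,4,5,7,8}: no change => not a revision
Constraint 4 (X < W) on D(X)={3,4,5,7,8} D(W)={4,7,9}: no change => not a revision
Total revisions = 1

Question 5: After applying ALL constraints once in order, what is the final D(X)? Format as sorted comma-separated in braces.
Answer: {3,4,5,7,8}

Derivation:
Constraint 1 (X < V) on D(X)={3,4,5,7,8,10} D(V)={3,7,9,10}: X {3,4,5,7,8,10}->{3,4,5,7,8}; V {3,7,9,10}->{7,9,10}
Constraint 2 (W != X) on D(W)={4,7,9} D(X)={3,4,5,7,8}: no change
Constraint 3 (Y != X) on D(Y)={3,5,6,8,9,10} D(X)={3,4,5,7,8}: no change
Constraint 4 (X < W) on D(X)={3,4,5,7,8} D(W)={4,7,9}: no change
So after all 4 constraints: D(X) = {3,4,5,7,8}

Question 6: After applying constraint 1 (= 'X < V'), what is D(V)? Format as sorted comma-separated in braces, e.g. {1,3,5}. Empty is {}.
Answer: {7,9,10}

Derivation:
Constraint 1 (X < V) on D(X)={3,4,5,7,8,10} D(V)={3,7,9,10}: X {3,4,5,7,8,10}->{3,4,5,7,8}; V {3,7,9,10}->{7,9,10}
So after constraint 1: D(V) = {7,9,10}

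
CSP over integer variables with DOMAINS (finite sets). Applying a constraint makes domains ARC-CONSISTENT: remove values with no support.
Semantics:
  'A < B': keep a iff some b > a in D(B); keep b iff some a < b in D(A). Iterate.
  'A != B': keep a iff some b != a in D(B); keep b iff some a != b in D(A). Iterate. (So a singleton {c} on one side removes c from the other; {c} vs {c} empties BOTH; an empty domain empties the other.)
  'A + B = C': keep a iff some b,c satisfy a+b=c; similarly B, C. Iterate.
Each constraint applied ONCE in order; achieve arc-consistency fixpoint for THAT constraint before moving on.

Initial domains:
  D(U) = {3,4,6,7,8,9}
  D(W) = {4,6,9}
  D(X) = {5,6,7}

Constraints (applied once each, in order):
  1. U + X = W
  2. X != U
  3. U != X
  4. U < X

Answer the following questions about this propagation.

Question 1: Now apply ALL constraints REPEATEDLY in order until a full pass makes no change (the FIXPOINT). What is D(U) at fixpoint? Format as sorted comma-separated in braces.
pass 0 (initial): D(U)={3,4,6,7,8,9}
pass 1: U {3,4,6,7,8,9}->{3,4}; W {4,6,9}->{9}; X {5,6,7}->{5,6}
pass 2: no change
Fixpoint after 2 passes: D(U) = {3,4}

Answer: {3,4}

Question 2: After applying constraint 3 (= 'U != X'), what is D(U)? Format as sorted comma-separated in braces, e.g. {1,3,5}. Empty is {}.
Answer: {3,4}

Derivation:
Constraint 1 (U + X = W) on D(U)={3,4,6,7,8,9} D(X)={5,6,7} D(W)={4,6,9}: U {3,4,6,7,8,9}->{3,4}; X {5,6,7}->{5,6}; W {4,6,9}->{9}
Constraint 2 (X != U) on D(X)={5,6} D(U)={3,4}: no change
Constraint 3 (U != X) on D(U)={3,4} D(X)={5,6}: no change
So after constraint 3: D(U) = {3,4}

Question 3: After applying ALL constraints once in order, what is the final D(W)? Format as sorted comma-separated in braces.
Answer: {9}

Derivation:
Constraint 1 (U + X = W) on D(U)={3,4,6,7,8,9} D(X)={5,6,7} D(W)={4,6,9}: U {3,4,6,7,8,9}->{3,4}; X {5,6,7}->{5,6}; W {4,6,9}->{9}
Constraint 2 (X != U) on D(X)={5,6} D(U)={3,4}: no change
Constraint 3 (U != X) on D(U)={3,4} D(X)={5,6}: no change
Constraint 4 (U < X) on D(U)={3,4} D(X)={5,6}: no change
So after all 4 constraints: D(W) = {9}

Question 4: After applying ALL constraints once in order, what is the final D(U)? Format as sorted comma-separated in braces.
Answer: {3,4}

Derivation:
Constraint 1 (U + X = W) on D(U)={3,4,6,7,8,9} D(X)={5,6,7} D(W)={4,6,9}: U {3,4,6,7,8,9}->{3,4}; X {5,6,7}->{5,6}; W {4,6,9}->{9}
Constraint 2 (X != U) on D(X)={5,6} D(U)={3,4}: no change
Constraint 3 (U != X) on D(U)={3,4} D(X)={5,6}: no change
Constraint 4 (U < X) on D(U)={3,4} D(X)={5,6}: no change
So after all 4 constraints: D(U) = {3,4}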